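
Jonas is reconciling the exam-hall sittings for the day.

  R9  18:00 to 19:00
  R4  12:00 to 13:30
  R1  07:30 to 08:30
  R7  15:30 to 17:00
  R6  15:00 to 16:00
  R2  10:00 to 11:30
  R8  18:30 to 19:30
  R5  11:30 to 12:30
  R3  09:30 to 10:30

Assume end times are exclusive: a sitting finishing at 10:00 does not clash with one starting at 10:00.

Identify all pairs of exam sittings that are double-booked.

R2 & R3, R4 & R5, R6 & R7, R8 & R9

Sorted by start: R1, R3, R2, R5, R4, R6, R7, R9, R8.
R3 starts after R1 ends, so R1 has no further overlaps.
R2 starts before R3 ends → R3 and R2 overlap.
R5 starts after R3 ends, so R3 has no further overlaps.
R5 starts exactly when R2 ends (back-to-back, no overlap), so R2 has no further overlaps.
R4 starts before R5 ends → R5 and R4 overlap.
R6 starts after R5 ends, so R5 has no further overlaps.
R6 starts after R4 ends, so R4 has no further overlaps.
R7 starts before R6 ends → R6 and R7 overlap.
R9 starts after R6 ends, so R6 has no further overlaps.
R9 starts after R7 ends, so R7 has no further overlaps.
R8 starts before R9 ends → R9 and R8 overlap.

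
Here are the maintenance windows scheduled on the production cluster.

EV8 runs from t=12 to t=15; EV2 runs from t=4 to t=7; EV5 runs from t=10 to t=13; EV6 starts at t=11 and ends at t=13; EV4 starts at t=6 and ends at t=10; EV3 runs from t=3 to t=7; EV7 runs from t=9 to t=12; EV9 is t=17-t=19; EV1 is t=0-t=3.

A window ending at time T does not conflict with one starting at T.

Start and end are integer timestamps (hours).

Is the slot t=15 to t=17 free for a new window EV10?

Yes — the slot is free

EV1: ends t=3 at or before EV10 starts t=15 → clear.
EV3: ends t=7 at or before EV10 starts t=15 → clear.
EV2: ends t=7 at or before EV10 starts t=15 → clear.
EV4: ends t=10 at or before EV10 starts t=15 → clear.
EV7: ends t=12 at or before EV10 starts t=15 → clear.
EV5: ends t=13 at or before EV10 starts t=15 → clear.
EV6: ends t=13 at or before EV10 starts t=15 → clear.
EV8: ends t=15 at or before EV10 starts t=15 → clear.
EV9: starts t=17 at or after EV10 ends t=17 → clear.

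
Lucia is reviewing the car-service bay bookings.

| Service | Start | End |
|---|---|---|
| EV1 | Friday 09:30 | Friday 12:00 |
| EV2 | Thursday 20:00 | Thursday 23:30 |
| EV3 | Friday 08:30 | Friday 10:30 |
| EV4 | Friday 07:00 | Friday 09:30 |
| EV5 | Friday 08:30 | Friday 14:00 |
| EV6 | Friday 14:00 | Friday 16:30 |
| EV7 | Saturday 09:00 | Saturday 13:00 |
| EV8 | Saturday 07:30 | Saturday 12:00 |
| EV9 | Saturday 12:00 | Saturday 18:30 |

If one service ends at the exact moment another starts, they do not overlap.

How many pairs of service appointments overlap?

Check each pair: they overlap iff neither finishes before the other starts.
Sorted by start: EV2, EV4, EV3, EV5, EV1, EV6, EV8, EV7, EV9.
EV4 starts after EV2 ends, so EV2 has no further overlaps.
EV3 starts before EV4 ends → EV4 and EV3 overlap.
EV5 starts before EV4 ends → EV4 and EV5 overlap.
EV1 starts exactly when EV4 ends (back-to-back, no overlap), so EV4 has no further overlaps.
EV5 starts before EV3 ends → EV3 and EV5 overlap.
EV1 starts before EV3 ends → EV3 and EV1 overlap.
EV6 starts after EV3 ends, so EV3 has no further overlaps.
EV1 starts before EV5 ends → EV5 and EV1 overlap.
EV6 starts exactly when EV5 ends (back-to-back, no overlap), so EV5 has no further overlaps.
EV6 starts after EV1 ends, so EV1 has no further overlaps.
EV8 starts after EV6 ends, so EV6 has no further overlaps.
EV7 starts before EV8 ends → EV8 and EV7 overlap.
EV9 starts exactly when EV8 ends (back-to-back, no overlap).
EV9 starts before EV7 ends → EV7 and EV9 overlap.
Overlapping pairs: EV1 & EV3, EV1 & EV5, EV3 & EV4, EV3 & EV5, EV4 & EV5, EV7 & EV8, EV7 & EV9 — 7 in total.

7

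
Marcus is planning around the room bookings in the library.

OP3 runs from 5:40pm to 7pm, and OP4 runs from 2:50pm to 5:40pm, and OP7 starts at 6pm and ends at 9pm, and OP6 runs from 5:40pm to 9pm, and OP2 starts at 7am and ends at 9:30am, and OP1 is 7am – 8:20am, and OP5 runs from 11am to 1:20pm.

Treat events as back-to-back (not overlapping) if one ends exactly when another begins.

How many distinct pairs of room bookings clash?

4

Sorted by start: OP1, OP2, OP5, OP4, OP3, OP6, OP7.
OP2 starts before OP1 ends → OP1 and OP2 overlap.
OP5 starts after OP1 ends, so nothing later overlaps OP1 either.
OP5 starts after OP2 ends, so nothing later overlaps OP2 either.
OP4 starts after OP5 ends, so nothing later overlaps OP5 either.
OP3 starts exactly when OP4 ends (back-to-back, no overlap), so nothing later overlaps OP4 either.
OP6 starts before OP3 ends → OP3 and OP6 overlap.
OP7 starts before OP3 ends → OP3 and OP7 overlap.
OP7 starts before OP6 ends → OP6 and OP7 overlap.
Overlapping pairs: OP1 & OP2, OP3 & OP6, OP3 & OP7, OP6 & OP7 — 4 in total.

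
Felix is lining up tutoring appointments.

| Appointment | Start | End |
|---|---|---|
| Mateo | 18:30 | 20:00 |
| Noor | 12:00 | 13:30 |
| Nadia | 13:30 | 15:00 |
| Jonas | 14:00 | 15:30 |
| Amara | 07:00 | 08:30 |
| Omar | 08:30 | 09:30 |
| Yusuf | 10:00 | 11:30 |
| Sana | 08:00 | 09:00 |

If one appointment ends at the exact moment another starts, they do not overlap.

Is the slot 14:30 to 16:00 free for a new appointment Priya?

Amara: ends 08:30 at or before Priya starts 14:30 → clear.
Sana: ends 09:00 at or before Priya starts 14:30 → clear.
Omar: ends 09:30 at or before Priya starts 14:30 → clear.
Yusuf: ends 11:30 at or before Priya starts 14:30 → clear.
Noor: ends 13:30 at or before Priya starts 14:30 → clear.
Nadia: starts 13:30 before Priya ends 16:00, and ends 15:00 after Priya starts 14:30 → overlap.
Jonas: starts 14:00 before Priya ends 16:00, and ends 15:30 after Priya starts 14:30 → overlap.
Mateo: starts 18:30 at or after Priya ends 16:00 → clear.
Priya overlaps Nadia, Jonas.

No — it overlaps Jonas, Nadia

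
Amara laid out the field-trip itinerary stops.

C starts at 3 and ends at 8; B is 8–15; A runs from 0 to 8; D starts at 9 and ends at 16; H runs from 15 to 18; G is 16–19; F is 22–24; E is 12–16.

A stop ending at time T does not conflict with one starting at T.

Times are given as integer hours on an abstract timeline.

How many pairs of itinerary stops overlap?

7

Sorted by start: A, C, B, D, E, H, G, F.
C starts before A ends → A and C overlap.
B starts exactly when A ends (back-to-back, no overlap) — done with A.
B starts exactly when C ends (back-to-back, no overlap) — done with C.
D starts before B ends → B and D overlap.
E starts before B ends → B and E overlap.
H starts exactly when B ends (back-to-back, no overlap) — done with B.
E starts before D ends → D and E overlap.
H starts before D ends → D and H overlap.
G starts exactly when D ends (back-to-back, no overlap) — done with D.
H starts before E ends → E and H overlap.
G starts exactly when E ends (back-to-back, no overlap) — done with E.
G starts before H ends → H and G overlap.
F starts after H ends.
F starts after G ends.
Overlapping pairs: A & C, B & D, B & E, D & E, D & H, E & H, G & H — 7 in total.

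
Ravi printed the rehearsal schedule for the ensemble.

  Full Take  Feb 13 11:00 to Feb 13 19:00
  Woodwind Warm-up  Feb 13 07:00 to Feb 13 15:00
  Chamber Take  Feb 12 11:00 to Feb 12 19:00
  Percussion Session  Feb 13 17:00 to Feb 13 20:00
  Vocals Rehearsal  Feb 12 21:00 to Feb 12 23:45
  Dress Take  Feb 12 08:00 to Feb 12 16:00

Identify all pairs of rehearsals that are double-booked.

Sorted by start: Dress Take, Chamber Take, Vocals Rehearsal, Woodwind Warm-up, Full Take, Percussion Session.
Chamber Take starts before Dress Take ends → Dress Take and Chamber Take overlap.
Vocals Rehearsal starts after Dress Take ends, so nothing later overlaps Dress Take either.
Vocals Rehearsal starts after Chamber Take ends, so nothing later overlaps Chamber Take either.
Woodwind Warm-up starts after Vocals Rehearsal ends, so nothing later overlaps Vocals Rehearsal either.
Full Take starts before Woodwind Warm-up ends → Woodwind Warm-up and Full Take overlap.
Percussion Session starts after Woodwind Warm-up ends.
Percussion Session starts before Full Take ends → Full Take and Percussion Session overlap.

Chamber Take & Dress Take, Full Take & Percussion Session, Full Take & Woodwind Warm-up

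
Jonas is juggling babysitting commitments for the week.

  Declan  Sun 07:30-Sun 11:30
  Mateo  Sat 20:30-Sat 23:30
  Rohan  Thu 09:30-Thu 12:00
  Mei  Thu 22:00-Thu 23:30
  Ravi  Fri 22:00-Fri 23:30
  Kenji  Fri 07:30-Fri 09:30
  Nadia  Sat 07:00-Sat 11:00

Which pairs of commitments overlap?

none

Sorted by start: Rohan, Mei, Kenji, Ravi, Nadia, Mateo, Declan.
Mei starts after Rohan ends, so nothing later overlaps Rohan either.
Kenji starts after Mei ends, so nothing later overlaps Mei either.
Ravi starts after Kenji ends, so nothing later overlaps Kenji either.
Nadia starts after Ravi ends, so nothing later overlaps Ravi either.
Mateo starts after Nadia ends, so nothing later overlaps Nadia either.
Declan starts after Mateo ends.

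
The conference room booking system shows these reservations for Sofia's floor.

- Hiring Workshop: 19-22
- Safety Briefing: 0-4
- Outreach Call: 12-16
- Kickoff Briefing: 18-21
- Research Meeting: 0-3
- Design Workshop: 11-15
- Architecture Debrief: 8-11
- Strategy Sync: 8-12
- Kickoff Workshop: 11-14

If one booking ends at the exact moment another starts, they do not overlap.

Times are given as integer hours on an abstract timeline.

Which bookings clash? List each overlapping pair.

Architecture Debrief & Strategy Sync, Design Workshop & Kickoff Workshop, Design Workshop & Outreach Call, Design Workshop & Strategy Sync, Hiring Workshop & Kickoff Briefing, Kickoff Workshop & Outreach Call, Kickoff Workshop & Strategy Sync, Research Meeting & Safety Briefing

Sorted by start: Research Meeting, Safety Briefing, Strategy Sync, Architecture Debrief, Kickoff Workshop, Design Workshop, Outreach Call, Kickoff Briefing, Hiring Workshop.
Safety Briefing starts before Research Meeting ends → Research Meeting and Safety Briefing overlap.
Strategy Sync starts after Research Meeting ends, so Research Meeting has no further overlaps.
Strategy Sync starts after Safety Briefing ends, so Safety Briefing has no further overlaps.
Architecture Debrief starts before Strategy Sync ends → Strategy Sync and Architecture Debrief overlap.
Kickoff Workshop starts before Strategy Sync ends → Strategy Sync and Kickoff Workshop overlap.
Design Workshop starts before Strategy Sync ends → Strategy Sync and Design Workshop overlap.
Outreach Call starts exactly when Strategy Sync ends (back-to-back, no overlap), so Strategy Sync has no further overlaps.
Kickoff Workshop starts exactly when Architecture Debrief ends (back-to-back, no overlap), so Architecture Debrief has no further overlaps.
Design Workshop starts before Kickoff Workshop ends → Kickoff Workshop and Design Workshop overlap.
Outreach Call starts before Kickoff Workshop ends → Kickoff Workshop and Outreach Call overlap.
Kickoff Briefing starts after Kickoff Workshop ends, so Kickoff Workshop has no further overlaps.
Outreach Call starts before Design Workshop ends → Design Workshop and Outreach Call overlap.
Kickoff Briefing starts after Design Workshop ends, so Design Workshop has no further overlaps.
Kickoff Briefing starts after Outreach Call ends, so Outreach Call has no further overlaps.
Hiring Workshop starts before Kickoff Briefing ends → Kickoff Briefing and Hiring Workshop overlap.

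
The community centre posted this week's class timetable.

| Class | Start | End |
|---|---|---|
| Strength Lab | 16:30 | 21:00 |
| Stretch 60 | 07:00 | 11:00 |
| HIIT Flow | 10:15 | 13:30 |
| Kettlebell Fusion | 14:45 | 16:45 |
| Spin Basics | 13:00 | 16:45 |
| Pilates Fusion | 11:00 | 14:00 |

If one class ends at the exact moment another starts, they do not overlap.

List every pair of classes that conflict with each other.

Sorted by start: Stretch 60, HIIT Flow, Pilates Fusion, Spin Basics, Kettlebell Fusion, Strength Lab.
HIIT Flow starts before Stretch 60 ends → Stretch 60 and HIIT Flow overlap.
Pilates Fusion starts exactly when Stretch 60 ends (back-to-back, no overlap); Stretch 60 is clear from here.
Pilates Fusion starts before HIIT Flow ends → HIIT Flow and Pilates Fusion overlap.
Spin Basics starts before HIIT Flow ends → HIIT Flow and Spin Basics overlap.
Kettlebell Fusion starts after HIIT Flow ends; HIIT Flow is clear from here.
Spin Basics starts before Pilates Fusion ends → Pilates Fusion and Spin Basics overlap.
Kettlebell Fusion starts after Pilates Fusion ends; Pilates Fusion is clear from here.
Kettlebell Fusion starts before Spin Basics ends → Spin Basics and Kettlebell Fusion overlap.
Strength Lab starts before Spin Basics ends → Spin Basics and Strength Lab overlap.
Strength Lab starts before Kettlebell Fusion ends → Kettlebell Fusion and Strength Lab overlap.

HIIT Flow & Pilates Fusion, HIIT Flow & Spin Basics, HIIT Flow & Stretch 60, Kettlebell Fusion & Spin Basics, Kettlebell Fusion & Strength Lab, Pilates Fusion & Spin Basics, Spin Basics & Strength Lab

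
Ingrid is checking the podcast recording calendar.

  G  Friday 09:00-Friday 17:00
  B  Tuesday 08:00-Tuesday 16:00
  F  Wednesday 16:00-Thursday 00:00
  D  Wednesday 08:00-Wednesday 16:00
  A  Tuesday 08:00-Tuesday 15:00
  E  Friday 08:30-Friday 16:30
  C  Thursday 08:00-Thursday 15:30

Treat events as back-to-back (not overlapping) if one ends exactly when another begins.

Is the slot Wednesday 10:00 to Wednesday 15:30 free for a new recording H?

A: ends Tuesday 15:00 at or before H starts Wednesday 10:00 → clear.
B: ends Tuesday 16:00 at or before H starts Wednesday 10:00 → clear.
D: starts Wednesday 08:00 before H ends Wednesday 15:30, and ends Wednesday 16:00 after H starts Wednesday 10:00 → overlap.
F: starts Wednesday 16:00 at or after H ends Wednesday 15:30 → clear.
C: starts Thursday 08:00 at or after H ends Wednesday 15:30 → clear.
E: starts Friday 08:30 at or after H ends Wednesday 15:30 → clear.
G: starts Friday 09:00 at or after H ends Wednesday 15:30 → clear.
H overlaps D.

No — it overlaps D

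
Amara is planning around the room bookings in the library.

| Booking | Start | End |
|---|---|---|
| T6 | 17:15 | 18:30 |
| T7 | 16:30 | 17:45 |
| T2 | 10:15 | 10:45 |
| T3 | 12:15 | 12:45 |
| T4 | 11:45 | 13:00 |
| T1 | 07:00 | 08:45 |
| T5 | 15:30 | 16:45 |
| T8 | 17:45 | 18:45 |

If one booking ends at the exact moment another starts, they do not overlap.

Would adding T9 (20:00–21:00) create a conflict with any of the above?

No — it doesn't clash with anything

T1: ends 08:45 at or before T9 starts 20:00 → clear.
T2: ends 10:45 at or before T9 starts 20:00 → clear.
T4: ends 13:00 at or before T9 starts 20:00 → clear.
T3: ends 12:45 at or before T9 starts 20:00 → clear.
T5: ends 16:45 at or before T9 starts 20:00 → clear.
T7: ends 17:45 at or before T9 starts 20:00 → clear.
T6: ends 18:30 at or before T9 starts 20:00 → clear.
T8: ends 18:45 at or before T9 starts 20:00 → clear.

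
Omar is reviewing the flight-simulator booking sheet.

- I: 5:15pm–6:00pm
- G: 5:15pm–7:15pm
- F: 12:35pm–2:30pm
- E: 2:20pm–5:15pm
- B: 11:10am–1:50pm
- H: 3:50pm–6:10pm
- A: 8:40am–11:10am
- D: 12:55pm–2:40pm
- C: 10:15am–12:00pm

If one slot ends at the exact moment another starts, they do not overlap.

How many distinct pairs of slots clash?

Sorted by start: A, C, B, F, D, E, H, G, I.
C starts before A ends → A and C overlap.
B starts exactly when A ends (back-to-back, no overlap), so nothing later overlaps A either.
B starts before C ends → C and B overlap.
F starts after C ends, so nothing later overlaps C either.
F starts before B ends → B and F overlap.
D starts before B ends → B and D overlap.
E starts after B ends, so nothing later overlaps B either.
D starts before F ends → F and D overlap.
E starts before F ends → F and E overlap.
H starts after F ends, so nothing later overlaps F either.
E starts before D ends → D and E overlap.
H starts after D ends, so nothing later overlaps D either.
H starts before E ends → E and H overlap.
G starts exactly when E ends (back-to-back, no overlap), so nothing later overlaps E either.
G starts before H ends → H and G overlap.
I starts before H ends → H and I overlap.
I starts before G ends → G and I overlap.
Overlapping pairs: A & C, B & C, B & D, B & F, D & E, D & F, E & F, E & H, G & H, G & I, H & I — 11 in total.

11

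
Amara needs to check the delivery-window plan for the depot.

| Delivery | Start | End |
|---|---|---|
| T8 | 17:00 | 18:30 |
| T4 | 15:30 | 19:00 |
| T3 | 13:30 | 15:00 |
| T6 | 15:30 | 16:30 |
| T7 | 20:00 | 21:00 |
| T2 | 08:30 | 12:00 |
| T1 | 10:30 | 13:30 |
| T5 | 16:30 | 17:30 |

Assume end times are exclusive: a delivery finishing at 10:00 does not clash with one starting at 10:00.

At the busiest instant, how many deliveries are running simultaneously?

3

Walk through starts and ends in time order (an end at T is processed before a start at T):
08:30 start T2 → 1
10:30 start T1 → 2
12:00 end T2 → 1
13:30 end T1 → 0
13:30 start T3 → 1
15:00 end T3 → 0
15:30 start T4 → 1
15:30 start T6 → 2
16:30 end T6 → 1
16:30 start T5 → 2
17:00 start T8 → 3
17:30 end T5 → 2
18:30 end T8 → 1
19:00 end T4 → 0
20:00 start T7 → 1
21:00 end T7 → 0
Peak is 3, at 17:00 (T4, T5, T8).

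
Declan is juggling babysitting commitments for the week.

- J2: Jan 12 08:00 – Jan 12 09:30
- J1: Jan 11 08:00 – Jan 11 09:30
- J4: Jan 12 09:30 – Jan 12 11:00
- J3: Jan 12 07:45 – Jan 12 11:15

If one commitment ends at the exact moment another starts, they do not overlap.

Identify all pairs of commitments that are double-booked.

J2 & J3, J3 & J4

Check each pair: they overlap iff neither finishes before the other starts.
Sorted by start: J1, J3, J2, J4.
J3 starts after J1 ends — done with J1.
J2 starts before J3 ends → J3 and J2 overlap.
J4 starts before J3 ends → J3 and J4 overlap.
J4 starts exactly when J2 ends (back-to-back, no overlap).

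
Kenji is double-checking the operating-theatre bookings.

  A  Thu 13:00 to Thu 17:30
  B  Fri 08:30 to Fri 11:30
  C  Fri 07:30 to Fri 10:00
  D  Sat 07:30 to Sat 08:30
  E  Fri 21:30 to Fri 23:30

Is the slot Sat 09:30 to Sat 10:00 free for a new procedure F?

A: ends Thu 17:30 at or before F starts Sat 09:30 → clear.
C: ends Fri 10:00 at or before F starts Sat 09:30 → clear.
B: ends Fri 11:30 at or before F starts Sat 09:30 → clear.
E: ends Fri 23:30 at or before F starts Sat 09:30 → clear.
D: ends Sat 08:30 at or before F starts Sat 09:30 → clear.

Yes — the slot is free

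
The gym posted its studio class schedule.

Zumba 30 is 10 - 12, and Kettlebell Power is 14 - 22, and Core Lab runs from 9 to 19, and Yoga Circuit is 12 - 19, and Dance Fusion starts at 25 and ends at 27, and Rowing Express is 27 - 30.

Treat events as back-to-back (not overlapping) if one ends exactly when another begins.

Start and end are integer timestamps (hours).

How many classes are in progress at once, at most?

Sort all start/end points and keep a running count:
9 start Core Lab → 1
10 start Zumba 30 → 2
12 end Zumba 30 → 1
12 start Yoga Circuit → 2
14 start Kettlebell Power → 3
19 end Core Lab → 2
19 end Yoga Circuit → 1
22 end Kettlebell Power → 0
25 start Dance Fusion → 1
27 end Dance Fusion → 0
27 start Rowing Express → 1
30 end Rowing Express → 0
Peak is 3, at 14 (Core Lab, Kettlebell Power, Yoga Circuit).

3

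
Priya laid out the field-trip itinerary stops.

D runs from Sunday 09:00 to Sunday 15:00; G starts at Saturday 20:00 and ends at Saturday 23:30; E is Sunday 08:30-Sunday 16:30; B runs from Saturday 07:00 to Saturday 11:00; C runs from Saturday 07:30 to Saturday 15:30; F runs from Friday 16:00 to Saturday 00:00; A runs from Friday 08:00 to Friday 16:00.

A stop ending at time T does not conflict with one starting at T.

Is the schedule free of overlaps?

Sorted by start: A, F, B, C, G, E, D.
F starts exactly when A ends (back-to-back, no overlap), so nothing later overlaps A either.
B starts after F ends, so nothing later overlaps F either.
C starts before B ends → B and C overlap.
That's a conflict, so the schedule is not conflict-free.

No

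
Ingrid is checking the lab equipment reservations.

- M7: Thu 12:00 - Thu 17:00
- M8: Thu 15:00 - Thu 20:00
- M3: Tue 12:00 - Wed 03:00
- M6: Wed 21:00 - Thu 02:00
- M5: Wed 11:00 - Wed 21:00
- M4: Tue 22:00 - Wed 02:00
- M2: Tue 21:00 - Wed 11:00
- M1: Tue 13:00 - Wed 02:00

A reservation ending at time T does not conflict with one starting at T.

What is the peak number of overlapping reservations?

4

Walk through starts and ends in time order (an end at T is processed before a start at T):
Tue 12:00 start M3 → 1
Tue 13:00 start M1 → 2
Tue 21:00 start M2 → 3
Tue 22:00 start M4 → 4
Wed 02:00 end M1 → 3
Wed 02:00 end M4 → 2
Wed 03:00 end M3 → 1
Wed 11:00 end M2 → 0
Wed 11:00 start M5 → 1
Wed 21:00 end M5 → 0
Wed 21:00 start M6 → 1
Thu 02:00 end M6 → 0
Thu 12:00 start M7 → 1
Thu 15:00 start M8 → 2
Thu 17:00 end M7 → 1
Thu 20:00 end M8 → 0
Peak is 4, at Tue 22:00 (M1, M2, M3, M4).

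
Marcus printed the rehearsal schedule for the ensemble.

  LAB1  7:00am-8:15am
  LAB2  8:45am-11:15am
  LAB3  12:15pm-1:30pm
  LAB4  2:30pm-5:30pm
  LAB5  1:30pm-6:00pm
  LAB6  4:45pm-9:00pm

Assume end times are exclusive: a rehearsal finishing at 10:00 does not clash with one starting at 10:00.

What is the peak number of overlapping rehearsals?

Sweep the timeline, counting +1 at each start and −1 at each end (ends before starts at a tie):
7:00am start LAB1 → 1
8:15am end LAB1 → 0
8:45am start LAB2 → 1
11:15am end LAB2 → 0
12:15pm start LAB3 → 1
1:30pm end LAB3 → 0
1:30pm start LAB5 → 1
2:30pm start LAB4 → 2
4:45pm start LAB6 → 3
5:30pm end LAB4 → 2
6:00pm end LAB5 → 1
9:00pm end LAB6 → 0
Peak is 3, at 4:45pm (LAB4, LAB5, LAB6).

3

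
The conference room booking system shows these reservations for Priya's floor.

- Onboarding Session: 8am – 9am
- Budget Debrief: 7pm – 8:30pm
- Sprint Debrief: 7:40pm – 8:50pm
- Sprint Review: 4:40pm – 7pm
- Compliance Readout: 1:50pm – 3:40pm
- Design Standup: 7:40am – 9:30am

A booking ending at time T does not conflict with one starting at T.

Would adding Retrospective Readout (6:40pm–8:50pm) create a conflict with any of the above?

Design Standup: ends 9:30am at or before Retrospective Readout starts 6:40pm → clear.
Onboarding Session: ends 9am at or before Retrospective Readout starts 6:40pm → clear.
Compliance Readout: ends 3:40pm at or before Retrospective Readout starts 6:40pm → clear.
Sprint Review: starts 4:40pm before Retrospective Readout ends 8:50pm, and ends 7pm after Retrospective Readout starts 6:40pm → overlap.
Budget Debrief: starts 7pm before Retrospective Readout ends 8:50pm, and ends 8:30pm after Retrospective Readout starts 6:40pm → overlap.
Sprint Debrief: starts 7:40pm before Retrospective Readout ends 8:50pm, and ends 8:50pm after Retrospective Readout starts 6:40pm → overlap.
Retrospective Readout overlaps Budget Debrief, Sprint Review, Sprint Debrief.

Yes — it overlaps Budget Debrief, Sprint Debrief, Sprint Review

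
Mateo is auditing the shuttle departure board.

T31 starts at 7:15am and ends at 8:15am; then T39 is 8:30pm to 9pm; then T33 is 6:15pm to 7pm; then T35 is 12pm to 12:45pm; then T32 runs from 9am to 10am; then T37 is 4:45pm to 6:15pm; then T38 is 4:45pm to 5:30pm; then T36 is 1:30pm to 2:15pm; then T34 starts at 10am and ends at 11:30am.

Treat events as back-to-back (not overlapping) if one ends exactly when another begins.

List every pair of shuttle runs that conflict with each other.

Two intervals overlap when each starts before the other ends.
Sorted by start: T31, T32, T34, T35, T36, T37, T38, T33, T39.
T32 starts after T31 ends, so T31 has no further overlaps.
T34 starts exactly when T32 ends (back-to-back, no overlap), so T32 has no further overlaps.
T35 starts after T34 ends, so T34 has no further overlaps.
T36 starts after T35 ends, so T35 has no further overlaps.
T37 starts after T36 ends, so T36 has no further overlaps.
T38 starts before T37 ends → T37 and T38 overlap.
T33 starts exactly when T37 ends (back-to-back, no overlap), so T37 has no further overlaps.
T33 starts after T38 ends, so T38 has no further overlaps.
T39 starts after T33 ends.

T37 & T38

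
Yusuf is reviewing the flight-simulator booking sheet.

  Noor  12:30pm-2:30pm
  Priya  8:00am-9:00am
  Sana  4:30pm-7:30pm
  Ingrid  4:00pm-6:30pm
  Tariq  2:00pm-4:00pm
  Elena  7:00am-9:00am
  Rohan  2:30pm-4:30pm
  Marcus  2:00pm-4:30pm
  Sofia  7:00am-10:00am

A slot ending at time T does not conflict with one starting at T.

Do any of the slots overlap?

Yes

Two intervals overlap when each starts before the other ends.
Sorted by start: Sofia, Elena, Priya, Noor, Marcus, Tariq, Rohan, Ingrid, Sana.
Elena starts before Sofia ends → Sofia and Elena overlap.
That's a conflict, so the schedule is not conflict-free.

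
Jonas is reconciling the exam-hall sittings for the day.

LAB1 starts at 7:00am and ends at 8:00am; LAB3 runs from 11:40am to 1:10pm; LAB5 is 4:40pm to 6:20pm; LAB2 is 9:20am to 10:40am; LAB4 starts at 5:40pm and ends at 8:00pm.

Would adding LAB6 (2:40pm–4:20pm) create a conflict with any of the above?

LAB1: ends 8:00am at or before LAB6 starts 2:40pm → clear.
LAB2: ends 10:40am at or before LAB6 starts 2:40pm → clear.
LAB3: ends 1:10pm at or before LAB6 starts 2:40pm → clear.
LAB5: starts 4:40pm at or after LAB6 ends 4:20pm → clear.
LAB4: starts 5:40pm at or after LAB6 ends 4:20pm → clear.

No — it doesn't clash with anything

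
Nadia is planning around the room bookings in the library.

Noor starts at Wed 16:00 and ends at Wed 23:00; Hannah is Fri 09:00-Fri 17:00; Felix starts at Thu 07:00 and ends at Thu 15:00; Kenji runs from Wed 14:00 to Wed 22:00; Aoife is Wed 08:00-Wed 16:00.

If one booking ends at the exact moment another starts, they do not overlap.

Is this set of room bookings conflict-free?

No

Two intervals overlap when each starts before the other ends.
Sorted by start: Aoife, Kenji, Noor, Felix, Hannah.
Kenji starts before Aoife ends → Aoife and Kenji overlap.
That's a conflict, so the schedule is not conflict-free.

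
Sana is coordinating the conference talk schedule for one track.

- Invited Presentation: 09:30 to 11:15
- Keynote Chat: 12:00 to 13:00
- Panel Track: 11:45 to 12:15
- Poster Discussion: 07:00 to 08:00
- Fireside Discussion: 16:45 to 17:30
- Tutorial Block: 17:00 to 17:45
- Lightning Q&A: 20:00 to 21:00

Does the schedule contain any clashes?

Sorted by start: Poster Discussion, Invited Presentation, Panel Track, Keynote Chat, Fireside Discussion, Tutorial Block, Lightning Q&A.
Invited Presentation starts after Poster Discussion ends, so nothing later overlaps Poster Discussion either.
Panel Track starts after Invited Presentation ends, so nothing later overlaps Invited Presentation either.
Keynote Chat starts before Panel Track ends → Panel Track and Keynote Chat overlap.
That's a conflict, so the schedule is not conflict-free.

Yes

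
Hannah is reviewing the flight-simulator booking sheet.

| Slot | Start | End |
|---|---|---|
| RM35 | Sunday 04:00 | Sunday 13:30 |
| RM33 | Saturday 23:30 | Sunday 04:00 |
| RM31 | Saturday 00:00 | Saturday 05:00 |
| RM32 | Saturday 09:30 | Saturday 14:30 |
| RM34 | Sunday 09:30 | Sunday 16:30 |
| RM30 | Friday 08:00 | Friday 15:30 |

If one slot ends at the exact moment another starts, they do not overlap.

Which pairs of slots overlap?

Two intervals overlap when each starts before the other ends.
Sorted by start: RM30, RM31, RM32, RM33, RM35, RM34.
RM31 starts after RM30 ends; RM30 is clear from here.
RM32 starts after RM31 ends; RM31 is clear from here.
RM33 starts after RM32 ends; RM32 is clear from here.
RM35 starts exactly when RM33 ends (back-to-back, no overlap); RM33 is clear from here.
RM34 starts before RM35 ends → RM35 and RM34 overlap.

RM34 & RM35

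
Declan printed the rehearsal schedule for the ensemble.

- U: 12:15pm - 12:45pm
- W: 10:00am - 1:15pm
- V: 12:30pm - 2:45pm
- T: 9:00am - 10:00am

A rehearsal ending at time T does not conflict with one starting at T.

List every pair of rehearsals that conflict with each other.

Check each pair: they overlap iff neither finishes before the other starts.
Sorted by start: T, W, U, V.
W starts exactly when T ends (back-to-back, no overlap), so T has no further overlaps.
U starts before W ends → W and U overlap.
V starts before W ends → W and V overlap.
V starts before U ends → U and V overlap.

U & V, U & W, V & W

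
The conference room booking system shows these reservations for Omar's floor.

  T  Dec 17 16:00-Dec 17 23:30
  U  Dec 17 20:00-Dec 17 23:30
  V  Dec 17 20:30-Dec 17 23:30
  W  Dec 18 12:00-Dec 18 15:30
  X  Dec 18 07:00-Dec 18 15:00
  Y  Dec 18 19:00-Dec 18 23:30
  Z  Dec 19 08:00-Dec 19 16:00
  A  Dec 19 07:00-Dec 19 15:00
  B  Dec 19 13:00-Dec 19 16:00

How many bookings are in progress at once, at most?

3

Walk through starts and ends in time order (an end at T is processed before a start at T):
Dec 17 16:00 start T → 1
Dec 17 20:00 start U → 2
Dec 17 20:30 start V → 3
Dec 17 23:30 end T → 2
Dec 17 23:30 end U → 1
Dec 17 23:30 end V → 0
Dec 18 07:00 start X → 1
Dec 18 12:00 start W → 2
Dec 18 15:00 end X → 1
Dec 18 15:30 end W → 0
Dec 18 19:00 start Y → 1
Dec 18 23:30 end Y → 0
Dec 19 07:00 start A → 1
Dec 19 08:00 start Z → 2
Dec 19 13:00 start B → 3
Dec 19 15:00 end A → 2
Dec 19 16:00 end B → 1
Dec 19 16:00 end Z → 0
Peak is 3, at Dec 17 20:30 (T, U, V).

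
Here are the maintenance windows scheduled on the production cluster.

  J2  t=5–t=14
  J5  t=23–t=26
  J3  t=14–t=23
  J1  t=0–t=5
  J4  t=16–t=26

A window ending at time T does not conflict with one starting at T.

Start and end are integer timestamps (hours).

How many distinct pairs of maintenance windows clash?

2

Sorted by start: J1, J2, J3, J4, J5.
J2 starts exactly when J1 ends (back-to-back, no overlap), so nothing later overlaps J1 either.
J3 starts exactly when J2 ends (back-to-back, no overlap), so nothing later overlaps J2 either.
J4 starts before J3 ends → J3 and J4 overlap.
J5 starts exactly when J3 ends (back-to-back, no overlap).
J5 starts before J4 ends → J4 and J5 overlap.
Overlapping pairs: J3 & J4, J4 & J5 — 2 in total.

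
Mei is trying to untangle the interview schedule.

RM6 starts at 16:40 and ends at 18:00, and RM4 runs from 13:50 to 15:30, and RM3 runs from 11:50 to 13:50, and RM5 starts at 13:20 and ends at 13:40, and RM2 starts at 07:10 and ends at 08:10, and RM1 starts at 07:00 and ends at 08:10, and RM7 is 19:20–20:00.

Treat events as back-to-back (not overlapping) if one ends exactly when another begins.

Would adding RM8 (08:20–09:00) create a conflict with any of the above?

RM1: ends 08:10 at or before RM8 starts 08:20 → clear.
RM2: ends 08:10 at or before RM8 starts 08:20 → clear.
RM3: starts 11:50 at or after RM8 ends 09:00 → clear.
RM5: starts 13:20 at or after RM8 ends 09:00 → clear.
RM4: starts 13:50 at or after RM8 ends 09:00 → clear.
RM6: starts 16:40 at or after RM8 ends 09:00 → clear.
RM7: starts 19:20 at or after RM8 ends 09:00 → clear.

No — it doesn't clash with anything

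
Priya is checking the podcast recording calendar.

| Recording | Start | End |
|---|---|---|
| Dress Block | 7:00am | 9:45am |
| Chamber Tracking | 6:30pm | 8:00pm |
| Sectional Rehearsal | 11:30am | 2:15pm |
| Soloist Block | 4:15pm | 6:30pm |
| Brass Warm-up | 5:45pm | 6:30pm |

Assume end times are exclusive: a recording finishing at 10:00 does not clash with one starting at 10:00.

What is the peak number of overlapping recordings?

Walk through starts and ends in time order (an end at T is processed before a start at T):
7:00am start Dress Block → 1
9:45am end Dress Block → 0
11:30am start Sectional Rehearsal → 1
2:15pm end Sectional Rehearsal → 0
4:15pm start Soloist Block → 1
5:45pm start Brass Warm-up → 2
6:30pm end Brass Warm-up → 1
6:30pm end Soloist Block → 0
6:30pm start Chamber Tracking → 1
8:00pm end Chamber Tracking → 0
Peak is 2, at 5:45pm (Brass Warm-up, Soloist Block).

2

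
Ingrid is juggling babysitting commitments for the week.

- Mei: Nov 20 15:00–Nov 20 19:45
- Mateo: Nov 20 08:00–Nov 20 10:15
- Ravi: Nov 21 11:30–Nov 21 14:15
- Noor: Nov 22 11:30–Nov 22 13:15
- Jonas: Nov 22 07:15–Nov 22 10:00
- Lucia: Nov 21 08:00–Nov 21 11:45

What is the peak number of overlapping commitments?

2

Sweep the timeline, counting +1 at each start and −1 at each end (ends before starts at a tie):
Nov 20 08:00 start Mateo → 1
Nov 20 10:15 end Mateo → 0
Nov 20 15:00 start Mei → 1
Nov 20 19:45 end Mei → 0
Nov 21 08:00 start Lucia → 1
Nov 21 11:30 start Ravi → 2
Nov 21 11:45 end Lucia → 1
Nov 21 14:15 end Ravi → 0
Nov 22 07:15 start Jonas → 1
Nov 22 10:00 end Jonas → 0
Nov 22 11:30 start Noor → 1
Nov 22 13:15 end Noor → 0
Peak is 2, at Nov 21 11:30 (Lucia, Ravi).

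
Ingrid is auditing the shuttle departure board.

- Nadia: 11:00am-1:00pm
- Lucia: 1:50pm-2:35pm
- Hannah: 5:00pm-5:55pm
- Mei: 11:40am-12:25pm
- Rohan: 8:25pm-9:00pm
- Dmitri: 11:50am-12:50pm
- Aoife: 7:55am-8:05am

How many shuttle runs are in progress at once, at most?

3

Sweep the timeline, counting +1 at each start and −1 at each end (ends before starts at a tie):
7:55am start Aoife → 1
8:05am end Aoife → 0
11:00am start Nadia → 1
11:40am start Mei → 2
11:50am start Dmitri → 3
12:25pm end Mei → 2
12:50pm end Dmitri → 1
1:00pm end Nadia → 0
1:50pm start Lucia → 1
2:35pm end Lucia → 0
5:00pm start Hannah → 1
5:55pm end Hannah → 0
8:25pm start Rohan → 1
9:00pm end Rohan → 0
Peak is 3, at 11:50am (Dmitri, Mei, Nadia).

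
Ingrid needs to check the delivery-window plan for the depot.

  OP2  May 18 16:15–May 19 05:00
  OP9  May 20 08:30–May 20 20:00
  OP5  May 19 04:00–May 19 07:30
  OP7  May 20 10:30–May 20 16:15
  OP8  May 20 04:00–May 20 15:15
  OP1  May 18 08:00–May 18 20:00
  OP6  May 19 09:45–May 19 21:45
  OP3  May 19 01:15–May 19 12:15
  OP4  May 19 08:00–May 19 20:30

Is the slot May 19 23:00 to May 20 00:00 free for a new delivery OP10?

OP1: ends May 18 20:00 at or before OP10 starts May 19 23:00 → clear.
OP2: ends May 19 05:00 at or before OP10 starts May 19 23:00 → clear.
OP3: ends May 19 12:15 at or before OP10 starts May 19 23:00 → clear.
OP5: ends May 19 07:30 at or before OP10 starts May 19 23:00 → clear.
OP4: ends May 19 20:30 at or before OP10 starts May 19 23:00 → clear.
OP6: ends May 19 21:45 at or before OP10 starts May 19 23:00 → clear.
OP8: starts May 20 04:00 at or after OP10 ends May 20 00:00 → clear.
OP9: starts May 20 08:30 at or after OP10 ends May 20 00:00 → clear.
OP7: starts May 20 10:30 at or after OP10 ends May 20 00:00 → clear.

Yes — the slot is free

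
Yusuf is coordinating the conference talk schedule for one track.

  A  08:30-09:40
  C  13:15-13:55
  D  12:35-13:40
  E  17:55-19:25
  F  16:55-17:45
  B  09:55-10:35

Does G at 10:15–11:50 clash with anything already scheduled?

Yes — it overlaps B

A: ends 09:40 at or before G starts 10:15 → clear.
B: starts 09:55 before G ends 11:50, and ends 10:35 after G starts 10:15 → overlap.
D: starts 12:35 at or after G ends 11:50 → clear.
C: starts 13:15 at or after G ends 11:50 → clear.
F: starts 16:55 at or after G ends 11:50 → clear.
E: starts 17:55 at or after G ends 11:50 → clear.
G overlaps B.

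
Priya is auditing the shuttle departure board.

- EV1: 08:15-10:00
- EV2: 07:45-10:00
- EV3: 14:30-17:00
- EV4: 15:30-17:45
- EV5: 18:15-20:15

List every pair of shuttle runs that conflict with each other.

Sorted by start: EV2, EV1, EV3, EV4, EV5.
EV1 starts before EV2 ends → EV2 and EV1 overlap.
EV3 starts after EV2 ends; EV2 is clear from here.
EV3 starts after EV1 ends; EV1 is clear from here.
EV4 starts before EV3 ends → EV3 and EV4 overlap.
EV5 starts after EV3 ends.
EV5 starts after EV4 ends.

EV1 & EV2, EV3 & EV4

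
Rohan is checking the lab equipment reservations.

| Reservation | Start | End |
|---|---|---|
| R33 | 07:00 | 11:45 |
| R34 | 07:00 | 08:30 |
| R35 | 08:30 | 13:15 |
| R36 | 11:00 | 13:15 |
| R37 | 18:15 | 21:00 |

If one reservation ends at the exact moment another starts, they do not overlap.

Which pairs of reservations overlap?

R33 & R34, R33 & R35, R33 & R36, R35 & R36

Two intervals overlap when each starts before the other ends.
Sorted by start: R33, R34, R35, R36, R37.
R34 starts before R33 ends → R33 and R34 overlap.
R35 starts before R33 ends → R33 and R35 overlap.
R36 starts before R33 ends → R33 and R36 overlap.
R37 starts after R33 ends.
R35 starts exactly when R34 ends (back-to-back, no overlap), so nothing later overlaps R34 either.
R36 starts before R35 ends → R35 and R36 overlap.
R37 starts after R35 ends.
R37 starts after R36 ends.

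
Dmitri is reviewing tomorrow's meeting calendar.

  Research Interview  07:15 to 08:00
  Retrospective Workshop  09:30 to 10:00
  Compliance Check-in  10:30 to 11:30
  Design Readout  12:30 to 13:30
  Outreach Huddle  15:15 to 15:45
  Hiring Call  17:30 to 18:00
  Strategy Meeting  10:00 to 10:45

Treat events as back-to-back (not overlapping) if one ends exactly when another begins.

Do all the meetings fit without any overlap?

Sorted by start: Research Interview, Retrospective Workshop, Strategy Meeting, Compliance Check-in, Design Readout, Outreach Huddle, Hiring Call.
Retrospective Workshop starts after Research Interview ends, so nothing later overlaps Research Interview either.
Strategy Meeting starts exactly when Retrospective Workshop ends (back-to-back, no overlap), so nothing later overlaps Retrospective Workshop either.
Compliance Check-in starts before Strategy Meeting ends → Strategy Meeting and Compliance Check-in overlap.
That's a conflict, so the schedule is not conflict-free.

No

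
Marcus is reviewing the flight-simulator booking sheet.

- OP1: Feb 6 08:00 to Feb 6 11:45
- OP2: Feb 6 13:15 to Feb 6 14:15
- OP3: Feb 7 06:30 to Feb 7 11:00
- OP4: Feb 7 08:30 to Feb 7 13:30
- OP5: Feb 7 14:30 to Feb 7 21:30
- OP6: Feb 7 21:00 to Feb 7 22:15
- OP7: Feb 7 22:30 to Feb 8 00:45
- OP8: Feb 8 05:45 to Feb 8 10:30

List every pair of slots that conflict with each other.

Sorted by start: OP1, OP2, OP3, OP4, OP5, OP6, OP7, OP8.
OP2 starts after OP1 ends, so nothing later overlaps OP1 either.
OP3 starts after OP2 ends, so nothing later overlaps OP2 either.
OP4 starts before OP3 ends → OP3 and OP4 overlap.
OP5 starts after OP3 ends, so nothing later overlaps OP3 either.
OP5 starts after OP4 ends, so nothing later overlaps OP4 either.
OP6 starts before OP5 ends → OP5 and OP6 overlap.
OP7 starts after OP5 ends, so nothing later overlaps OP5 either.
OP7 starts after OP6 ends, so nothing later overlaps OP6 either.
OP8 starts after OP7 ends.

OP3 & OP4, OP5 & OP6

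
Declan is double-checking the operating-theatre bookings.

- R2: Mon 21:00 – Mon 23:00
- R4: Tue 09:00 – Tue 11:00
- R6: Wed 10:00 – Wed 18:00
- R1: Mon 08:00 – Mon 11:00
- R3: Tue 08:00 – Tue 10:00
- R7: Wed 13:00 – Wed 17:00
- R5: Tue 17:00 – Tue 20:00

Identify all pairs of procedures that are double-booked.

Sorted by start: R1, R2, R3, R4, R5, R6, R7.
R2 starts after R1 ends, so nothing later overlaps R1 either.
R3 starts after R2 ends, so nothing later overlaps R2 either.
R4 starts before R3 ends → R3 and R4 overlap.
R5 starts after R3 ends, so nothing later overlaps R3 either.
R5 starts after R4 ends, so nothing later overlaps R4 either.
R6 starts after R5 ends, so nothing later overlaps R5 either.
R7 starts before R6 ends → R6 and R7 overlap.

R3 & R4, R6 & R7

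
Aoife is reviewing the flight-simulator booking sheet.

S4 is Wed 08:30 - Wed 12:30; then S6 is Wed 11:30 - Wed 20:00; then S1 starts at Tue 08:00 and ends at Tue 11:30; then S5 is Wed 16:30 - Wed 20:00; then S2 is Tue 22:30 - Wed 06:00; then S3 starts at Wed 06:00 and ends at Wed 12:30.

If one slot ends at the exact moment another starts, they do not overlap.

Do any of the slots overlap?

Sorted by start: S1, S2, S3, S4, S6, S5.
S2 starts after S1 ends, so nothing later overlaps S1 either.
S3 starts exactly when S2 ends (back-to-back, no overlap), so nothing later overlaps S2 either.
S4 starts before S3 ends → S3 and S4 overlap.
That's a conflict, so the schedule is not conflict-free.

Yes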